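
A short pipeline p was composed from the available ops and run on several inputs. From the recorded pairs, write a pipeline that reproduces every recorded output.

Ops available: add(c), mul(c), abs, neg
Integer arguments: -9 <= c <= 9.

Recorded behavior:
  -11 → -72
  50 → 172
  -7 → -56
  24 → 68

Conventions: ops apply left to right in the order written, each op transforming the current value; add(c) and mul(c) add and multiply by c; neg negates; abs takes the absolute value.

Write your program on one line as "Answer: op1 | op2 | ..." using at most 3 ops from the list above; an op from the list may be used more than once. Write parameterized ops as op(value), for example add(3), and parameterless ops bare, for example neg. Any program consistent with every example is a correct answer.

add(-7) | mul(4)

Check, running the answer program on each example:
  -11 -> -18 -> -72
  50 -> 43 -> 172
  -7 -> -14 -> -56
  24 -> 17 -> 68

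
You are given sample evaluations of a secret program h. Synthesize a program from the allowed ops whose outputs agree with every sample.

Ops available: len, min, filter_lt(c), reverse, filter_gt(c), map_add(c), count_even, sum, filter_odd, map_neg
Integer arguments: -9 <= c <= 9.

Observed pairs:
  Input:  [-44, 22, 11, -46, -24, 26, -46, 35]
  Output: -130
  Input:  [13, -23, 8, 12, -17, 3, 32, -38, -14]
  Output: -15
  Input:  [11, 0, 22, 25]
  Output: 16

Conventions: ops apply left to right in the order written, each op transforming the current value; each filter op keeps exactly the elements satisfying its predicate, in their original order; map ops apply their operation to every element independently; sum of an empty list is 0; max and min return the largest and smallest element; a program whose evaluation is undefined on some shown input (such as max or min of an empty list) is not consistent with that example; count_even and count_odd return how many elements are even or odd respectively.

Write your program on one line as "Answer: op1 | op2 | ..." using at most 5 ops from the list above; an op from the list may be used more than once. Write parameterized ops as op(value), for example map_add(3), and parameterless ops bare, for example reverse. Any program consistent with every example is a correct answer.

reverse | map_add(-3) | filter_odd | sum

Check, running the answer program on each example:
  [-44, 22, 11, -46, -24, 26, -46, 35] -> [35, -46, 26, -24, -46, 11, 22, -44] -> [32, -49, 23, -27, -49, 8, 19, -47] -> [-49, 23, -27, -49, 19, -47] -> -130
  [13, -23, 8, 12, -17, 3, 32, -38, -14] -> [-14, -38, 32, 3, -17, 12, 8, -23, 13] -> [-17, -41, 29, 0, -20, 9, 5, -26, 10] -> [-17, -41, 29, 9, 5] -> -15
  [11, 0, 22, 25] -> [25, 22, 0, 11] -> [22, 19, -3, 8] -> [19, -3] -> 16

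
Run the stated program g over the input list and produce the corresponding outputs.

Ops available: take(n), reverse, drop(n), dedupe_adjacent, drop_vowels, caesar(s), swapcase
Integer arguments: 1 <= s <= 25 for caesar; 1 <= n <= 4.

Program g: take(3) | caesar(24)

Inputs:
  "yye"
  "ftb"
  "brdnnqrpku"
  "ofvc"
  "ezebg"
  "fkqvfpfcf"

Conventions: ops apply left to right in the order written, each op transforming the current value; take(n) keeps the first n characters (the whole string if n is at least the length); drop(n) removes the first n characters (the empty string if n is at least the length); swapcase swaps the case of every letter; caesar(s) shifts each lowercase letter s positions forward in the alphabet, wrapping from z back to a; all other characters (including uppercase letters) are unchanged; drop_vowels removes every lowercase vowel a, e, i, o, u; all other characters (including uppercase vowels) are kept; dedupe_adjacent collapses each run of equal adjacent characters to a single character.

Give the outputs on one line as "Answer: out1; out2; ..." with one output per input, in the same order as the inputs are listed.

"wwc"; "drz"; "zpb"; "mdt"; "cxc"; "dio"

Execution, op by op:
  "yye" -> "yye" -> "wwc"
  "ftb" -> "ftb" -> "drz"
  "brdnnqrpku" -> "brd" -> "zpb"
  "ofvc" -> "ofv" -> "mdt"
  "ezebg" -> "eze" -> "cxc"
  "fkqvfpfcf" -> "fkq" -> "dio"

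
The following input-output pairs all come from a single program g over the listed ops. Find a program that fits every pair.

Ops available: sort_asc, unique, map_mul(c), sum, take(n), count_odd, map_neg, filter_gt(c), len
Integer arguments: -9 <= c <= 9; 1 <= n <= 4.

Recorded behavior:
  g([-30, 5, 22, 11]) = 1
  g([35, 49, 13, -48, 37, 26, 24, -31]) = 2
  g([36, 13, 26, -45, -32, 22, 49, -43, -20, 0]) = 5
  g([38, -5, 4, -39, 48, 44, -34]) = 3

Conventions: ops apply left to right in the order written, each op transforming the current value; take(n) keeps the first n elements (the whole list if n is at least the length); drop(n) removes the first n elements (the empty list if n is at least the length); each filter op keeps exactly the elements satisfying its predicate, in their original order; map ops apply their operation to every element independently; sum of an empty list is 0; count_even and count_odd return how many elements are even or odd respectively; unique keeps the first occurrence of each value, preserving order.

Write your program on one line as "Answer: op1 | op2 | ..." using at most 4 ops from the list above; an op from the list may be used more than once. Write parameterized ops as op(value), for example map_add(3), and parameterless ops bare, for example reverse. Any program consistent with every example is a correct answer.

map_neg | filter_gt(-1) | len

Check, running the answer program on each example:
  [-30, 5, 22, 11] -> [30, -5, -22, -11] -> [30] -> 1
  [35, 49, 13, -48, 37, 26, 24, -31] -> [-35, -49, -13, 48, -37, -26, -24, 31] -> [48, 31] -> 2
  [36, 13, 26, -45, -32, 22, 49, -43, -20, 0] -> [-36, -13, -26, 45, 32, -22, -49, 43, 20, 0] -> [45, 32, 43, 20, 0] -> 5
  [38, -5, 4, -39, 48, 44, -34] -> [-38, 5, -4, 39, -48, -44, 34] -> [5, 39, 34] -> 3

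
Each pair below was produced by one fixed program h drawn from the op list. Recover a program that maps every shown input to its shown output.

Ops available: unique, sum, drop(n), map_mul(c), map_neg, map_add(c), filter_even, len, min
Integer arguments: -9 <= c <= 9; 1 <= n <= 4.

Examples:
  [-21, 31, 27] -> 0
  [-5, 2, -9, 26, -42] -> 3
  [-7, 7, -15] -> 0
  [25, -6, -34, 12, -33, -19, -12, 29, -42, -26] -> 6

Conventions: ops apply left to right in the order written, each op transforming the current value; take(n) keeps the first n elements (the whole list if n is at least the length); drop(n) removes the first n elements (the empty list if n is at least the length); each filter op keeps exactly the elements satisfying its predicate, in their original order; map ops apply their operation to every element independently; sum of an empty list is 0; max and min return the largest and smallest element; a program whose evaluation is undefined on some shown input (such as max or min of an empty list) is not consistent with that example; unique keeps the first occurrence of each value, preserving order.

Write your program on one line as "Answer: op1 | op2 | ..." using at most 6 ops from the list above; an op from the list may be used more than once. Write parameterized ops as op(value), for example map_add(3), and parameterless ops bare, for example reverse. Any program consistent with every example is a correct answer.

map_add(2) | filter_even | map_mul(6) | map_mul(-6) | len

Check, running the answer program on each example:
  [-21, 31, 27] -> [-19, 33, 29] -> [] -> [] -> [] -> 0
  [-5, 2, -9, 26, -42] -> [-3, 4, -7, 28, -40] -> [4, 28, -40] -> [24, 168, -240] -> [-144, -1008, 1440] -> 3
  [-7, 7, -15] -> [-5, 9, -13] -> [] -> [] -> [] -> 0
  [25, -6, -34, 12, -33, -19, -12, 29, -42, -26] -> [27, -4, -32, 14, -31, -17, -10, 31, -40, -24] -> [-4, -32, 14, -10, -40, -24] -> [-24, -192, 84, -60, -240, -144] -> [144, 1152, -504, 360, 1440, 864] -> 6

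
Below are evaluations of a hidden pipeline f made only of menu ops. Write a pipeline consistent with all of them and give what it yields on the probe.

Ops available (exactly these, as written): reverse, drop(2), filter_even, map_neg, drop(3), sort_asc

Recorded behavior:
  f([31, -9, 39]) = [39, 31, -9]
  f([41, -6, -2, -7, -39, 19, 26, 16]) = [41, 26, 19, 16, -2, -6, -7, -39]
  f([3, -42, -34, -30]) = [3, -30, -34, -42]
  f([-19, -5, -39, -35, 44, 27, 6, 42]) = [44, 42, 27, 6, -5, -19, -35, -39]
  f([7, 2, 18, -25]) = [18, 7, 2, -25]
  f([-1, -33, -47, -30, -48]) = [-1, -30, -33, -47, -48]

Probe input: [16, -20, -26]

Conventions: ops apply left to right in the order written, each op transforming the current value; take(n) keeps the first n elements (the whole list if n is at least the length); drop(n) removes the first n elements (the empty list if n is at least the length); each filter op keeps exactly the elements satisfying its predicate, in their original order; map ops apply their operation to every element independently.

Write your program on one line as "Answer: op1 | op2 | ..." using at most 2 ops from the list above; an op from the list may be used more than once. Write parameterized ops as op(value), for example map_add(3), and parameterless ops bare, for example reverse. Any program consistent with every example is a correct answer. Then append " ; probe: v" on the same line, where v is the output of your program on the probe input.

sort_asc | reverse ; probe: [16, -20, -26]

Check, running the answer program on each example:
  [31, -9, 39] -> [-9, 31, 39] -> [39, 31, -9]
  [41, -6, -2, -7, -39, 19, 26, 16] -> [-39, -7, -6, -2, 16, 19, 26, 41] -> [41, 26, 19, 16, -2, -6, -7, -39]
  [3, -42, -34, -30] -> [-42, -34, -30, 3] -> [3, -30, -34, -42]
  [-19, -5, -39, -35, 44, 27, 6, 42] -> [-39, -35, -19, -5, 6, 27, 42, 44] -> [44, 42, 27, 6, -5, -19, -35, -39]
  [7, 2, 18, -25] -> [-25, 2, 7, 18] -> [18, 7, 2, -25]
  [-1, -33, -47, -30, -48] -> [-48, -47, -33, -30, -1] -> [-1, -30, -33, -47, -48]
  probe: [16, -20, -26] -> [-26, -20, 16] -> [16, -20, -26]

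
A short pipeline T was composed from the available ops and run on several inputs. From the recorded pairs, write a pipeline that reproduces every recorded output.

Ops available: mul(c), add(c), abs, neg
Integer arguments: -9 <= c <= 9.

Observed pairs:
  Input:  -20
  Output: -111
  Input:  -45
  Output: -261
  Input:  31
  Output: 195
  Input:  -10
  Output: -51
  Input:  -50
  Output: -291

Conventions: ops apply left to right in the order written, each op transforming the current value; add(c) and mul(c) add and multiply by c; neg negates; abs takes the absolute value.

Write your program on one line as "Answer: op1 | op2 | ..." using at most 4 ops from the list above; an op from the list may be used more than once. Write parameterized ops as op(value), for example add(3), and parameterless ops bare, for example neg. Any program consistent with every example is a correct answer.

mul(-6) | neg | add(6) | add(3)

Check, running the answer program on each example:
  -20 -> 120 -> -120 -> -114 -> -111
  -45 -> 270 -> -270 -> -264 -> -261
  31 -> -186 -> 186 -> 192 -> 195
  -10 -> 60 -> -60 -> -54 -> -51
  -50 -> 300 -> -300 -> -294 -> -291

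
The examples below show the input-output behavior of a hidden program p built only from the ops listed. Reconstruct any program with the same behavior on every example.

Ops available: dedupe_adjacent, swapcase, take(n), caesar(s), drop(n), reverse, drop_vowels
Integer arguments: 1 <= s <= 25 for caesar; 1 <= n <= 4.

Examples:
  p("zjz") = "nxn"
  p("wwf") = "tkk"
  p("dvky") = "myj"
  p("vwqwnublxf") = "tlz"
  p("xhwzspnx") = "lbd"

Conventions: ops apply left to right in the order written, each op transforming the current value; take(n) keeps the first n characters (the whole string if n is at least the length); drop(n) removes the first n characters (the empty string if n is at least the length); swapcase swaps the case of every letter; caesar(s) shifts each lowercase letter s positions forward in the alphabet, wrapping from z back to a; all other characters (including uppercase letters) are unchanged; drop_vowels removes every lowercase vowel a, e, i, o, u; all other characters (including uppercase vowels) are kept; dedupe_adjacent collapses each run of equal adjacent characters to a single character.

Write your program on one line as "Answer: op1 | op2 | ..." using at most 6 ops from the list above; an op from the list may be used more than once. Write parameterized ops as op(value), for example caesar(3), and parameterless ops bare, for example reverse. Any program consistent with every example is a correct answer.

reverse | drop_vowels | caesar(1) | caesar(13) | take(3)

Check, running the answer program on each example:
  "zjz" -> "zjz" -> "zjz" -> "aka" -> "nxn" -> "nxn"
  "wwf" -> "fww" -> "fww" -> "gxx" -> "tkk" -> "tkk"
  "dvky" -> "ykvd" -> "ykvd" -> "zlwe" -> "myjr" -> "myj"
  "vwqwnublxf" -> "fxlbunwqwv" -> "fxlbnwqwv" -> "gymcoxrxw" -> "tlzpbkekj" -> "tlz"
  "xhwzspnx" -> "xnpszwhx" -> "xnpszwhx" -> "yoqtaxiy" -> "lbdgnkvl" -> "lbd"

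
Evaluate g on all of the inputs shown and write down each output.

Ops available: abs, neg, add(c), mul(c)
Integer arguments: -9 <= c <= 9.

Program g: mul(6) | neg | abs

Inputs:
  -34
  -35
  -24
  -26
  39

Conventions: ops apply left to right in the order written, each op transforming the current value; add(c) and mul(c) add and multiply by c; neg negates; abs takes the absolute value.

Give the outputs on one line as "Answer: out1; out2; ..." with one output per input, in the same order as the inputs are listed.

Execution, op by op:
  -34 -> -204 -> 204 -> 204
  -35 -> -210 -> 210 -> 210
  -24 -> -144 -> 144 -> 144
  -26 -> -156 -> 156 -> 156
  39 -> 234 -> -234 -> 234

204; 210; 144; 156; 234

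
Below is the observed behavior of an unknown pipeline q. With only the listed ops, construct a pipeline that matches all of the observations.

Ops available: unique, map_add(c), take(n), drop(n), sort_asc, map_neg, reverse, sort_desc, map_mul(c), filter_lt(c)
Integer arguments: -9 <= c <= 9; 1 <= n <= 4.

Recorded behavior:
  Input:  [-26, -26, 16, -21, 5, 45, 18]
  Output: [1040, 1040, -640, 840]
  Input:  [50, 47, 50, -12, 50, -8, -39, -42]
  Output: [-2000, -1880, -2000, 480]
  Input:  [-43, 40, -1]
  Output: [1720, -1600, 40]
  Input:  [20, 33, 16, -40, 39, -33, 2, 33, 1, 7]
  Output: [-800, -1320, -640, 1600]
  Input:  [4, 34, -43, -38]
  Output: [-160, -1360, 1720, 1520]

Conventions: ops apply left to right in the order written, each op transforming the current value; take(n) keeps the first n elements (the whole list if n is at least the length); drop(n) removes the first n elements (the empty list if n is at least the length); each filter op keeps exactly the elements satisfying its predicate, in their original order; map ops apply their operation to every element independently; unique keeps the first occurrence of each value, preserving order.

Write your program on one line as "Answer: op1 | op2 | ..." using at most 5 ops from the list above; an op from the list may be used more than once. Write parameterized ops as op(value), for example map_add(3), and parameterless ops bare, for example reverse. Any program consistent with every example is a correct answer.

map_mul(8) | take(4) | map_neg | map_mul(5)

Check, running the answer program on each example:
  [-26, -26, 16, -21, 5, 45, 18] -> [-208, -208, 128, -168, 40, 360, 144] -> [-208, -208, 128, -168] -> [208, 208, -128, 168] -> [1040, 1040, -640, 840]
  [50, 47, 50, -12, 50, -8, -39, -42] -> [400, 376, 400, -96, 400, -64, -312, -336] -> [400, 376, 400, -96] -> [-400, -376, -400, 96] -> [-2000, -1880, -2000, 480]
  [-43, 40, -1] -> [-344, 320, -8] -> [-344, 320, -8] -> [344, -320, 8] -> [1720, -1600, 40]
  [20, 33, 16, -40, 39, -33, 2, 33, 1, 7] -> [160, 264, 128, -320, 312, -264, 16, 264, 8, 56] -> [160, 264, 128, -320] -> [-160, -264, -128, 320] -> [-800, -1320, -640, 1600]
  [4, 34, -43, -38] -> [32, 272, -344, -304] -> [32, 272, -344, -304] -> [-32, -272, 344, 304] -> [-160, -1360, 1720, 1520]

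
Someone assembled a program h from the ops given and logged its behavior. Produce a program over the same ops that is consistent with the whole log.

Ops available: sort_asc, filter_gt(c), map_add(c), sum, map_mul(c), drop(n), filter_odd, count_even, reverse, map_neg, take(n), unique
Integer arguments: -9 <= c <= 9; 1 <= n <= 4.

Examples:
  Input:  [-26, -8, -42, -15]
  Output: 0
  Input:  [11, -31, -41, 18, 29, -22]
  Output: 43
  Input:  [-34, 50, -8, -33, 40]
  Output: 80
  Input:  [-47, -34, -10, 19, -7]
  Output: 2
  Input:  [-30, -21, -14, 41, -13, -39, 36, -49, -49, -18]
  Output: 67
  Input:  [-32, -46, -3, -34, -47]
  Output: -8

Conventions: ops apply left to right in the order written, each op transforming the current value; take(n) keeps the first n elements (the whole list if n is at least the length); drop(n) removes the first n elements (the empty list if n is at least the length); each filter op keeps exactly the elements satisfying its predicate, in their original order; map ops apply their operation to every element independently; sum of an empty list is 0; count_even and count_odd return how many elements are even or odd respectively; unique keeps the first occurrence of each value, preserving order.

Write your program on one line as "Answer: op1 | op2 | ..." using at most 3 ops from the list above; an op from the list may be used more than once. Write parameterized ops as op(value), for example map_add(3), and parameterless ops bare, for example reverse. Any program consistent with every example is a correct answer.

filter_gt(-8) | map_add(-5) | sum

Check, running the answer program on each example:
  [-26, -8, -42, -15] -> [] -> [] -> 0
  [11, -31, -41, 18, 29, -22] -> [11, 18, 29] -> [6, 13, 24] -> 43
  [-34, 50, -8, -33, 40] -> [50, 40] -> [45, 35] -> 80
  [-47, -34, -10, 19, -7] -> [19, -7] -> [14, -12] -> 2
  [-30, -21, -14, 41, -13, -39, 36, -49, -49, -18] -> [41, 36] -> [36, 31] -> 67
  [-32, -46, -3, -34, -47] -> [-3] -> [-8] -> -8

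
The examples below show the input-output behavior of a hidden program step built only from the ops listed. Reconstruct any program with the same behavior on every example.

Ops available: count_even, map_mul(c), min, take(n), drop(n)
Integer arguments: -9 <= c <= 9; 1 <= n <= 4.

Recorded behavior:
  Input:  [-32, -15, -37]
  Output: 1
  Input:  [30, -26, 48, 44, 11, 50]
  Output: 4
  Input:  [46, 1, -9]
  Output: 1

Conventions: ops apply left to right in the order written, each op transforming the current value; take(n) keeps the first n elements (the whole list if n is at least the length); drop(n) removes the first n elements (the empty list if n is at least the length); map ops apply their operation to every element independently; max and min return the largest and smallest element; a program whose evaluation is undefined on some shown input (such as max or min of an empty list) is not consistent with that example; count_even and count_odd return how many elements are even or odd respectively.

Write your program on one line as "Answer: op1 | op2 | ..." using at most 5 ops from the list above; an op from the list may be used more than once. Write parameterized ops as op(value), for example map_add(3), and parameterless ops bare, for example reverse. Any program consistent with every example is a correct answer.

map_mul(9) | map_mul(5) | take(4) | count_even

Check, running the answer program on each example:
  [-32, -15, -37] -> [-288, -135, -333] -> [-1440, -675, -1665] -> [-1440, -675, -1665] -> 1
  [30, -26, 48, 44, 11, 50] -> [270, -234, 432, 396, 99, 450] -> [1350, -1170, 2160, 1980, 495, 2250] -> [1350, -1170, 2160, 1980] -> 4
  [46, 1, -9] -> [414, 9, -81] -> [2070, 45, -405] -> [2070, 45, -405] -> 1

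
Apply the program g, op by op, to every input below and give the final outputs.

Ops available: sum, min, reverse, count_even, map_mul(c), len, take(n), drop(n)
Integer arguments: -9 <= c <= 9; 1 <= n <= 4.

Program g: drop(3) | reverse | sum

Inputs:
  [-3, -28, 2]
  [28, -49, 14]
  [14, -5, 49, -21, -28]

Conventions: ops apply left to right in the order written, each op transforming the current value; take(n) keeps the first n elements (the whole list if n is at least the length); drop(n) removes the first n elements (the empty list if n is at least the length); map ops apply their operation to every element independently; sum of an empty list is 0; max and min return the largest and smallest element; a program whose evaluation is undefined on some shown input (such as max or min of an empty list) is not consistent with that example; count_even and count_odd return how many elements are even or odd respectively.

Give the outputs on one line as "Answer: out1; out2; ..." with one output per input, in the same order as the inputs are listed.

Execution, op by op:
  [-3, -28, 2] -> [] -> [] -> 0
  [28, -49, 14] -> [] -> [] -> 0
  [14, -5, 49, -21, -28] -> [-21, -28] -> [-28, -21] -> -49

0; 0; -49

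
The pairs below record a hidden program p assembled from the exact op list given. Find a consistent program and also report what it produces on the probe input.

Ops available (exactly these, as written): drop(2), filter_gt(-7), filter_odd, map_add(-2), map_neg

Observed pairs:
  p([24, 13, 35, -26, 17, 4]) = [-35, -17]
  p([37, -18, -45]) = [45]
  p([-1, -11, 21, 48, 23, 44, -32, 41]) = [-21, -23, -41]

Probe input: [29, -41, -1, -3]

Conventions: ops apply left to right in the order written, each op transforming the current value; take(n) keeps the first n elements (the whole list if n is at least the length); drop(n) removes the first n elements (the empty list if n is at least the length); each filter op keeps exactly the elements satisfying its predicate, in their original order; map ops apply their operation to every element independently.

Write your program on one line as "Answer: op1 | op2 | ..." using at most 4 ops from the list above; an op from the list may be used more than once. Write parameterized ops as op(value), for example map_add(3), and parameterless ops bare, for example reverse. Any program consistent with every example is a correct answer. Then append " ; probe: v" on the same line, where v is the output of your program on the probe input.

drop(2) | filter_odd | map_neg ; probe: [1, 3]

Check, running the answer program on each example:
  [24, 13, 35, -26, 17, 4] -> [35, -26, 17, 4] -> [35, 17] -> [-35, -17]
  [37, -18, -45] -> [-45] -> [-45] -> [45]
  [-1, -11, 21, 48, 23, 44, -32, 41] -> [21, 48, 23, 44, -32, 41] -> [21, 23, 41] -> [-21, -23, -41]
  probe: [29, -41, -1, -3] -> [-1, -3] -> [-1, -3] -> [1, 3]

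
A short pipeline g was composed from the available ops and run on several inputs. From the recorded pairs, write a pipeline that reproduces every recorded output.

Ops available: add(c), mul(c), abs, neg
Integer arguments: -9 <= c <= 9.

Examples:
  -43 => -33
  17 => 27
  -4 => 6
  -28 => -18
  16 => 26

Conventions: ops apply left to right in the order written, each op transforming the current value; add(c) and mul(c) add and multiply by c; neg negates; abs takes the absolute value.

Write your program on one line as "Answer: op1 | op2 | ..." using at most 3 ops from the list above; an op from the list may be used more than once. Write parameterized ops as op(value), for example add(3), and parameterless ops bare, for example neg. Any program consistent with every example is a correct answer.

add(5) | add(1) | add(4)

Check, running the answer program on each example:
  -43 -> -38 -> -37 -> -33
  17 -> 22 -> 23 -> 27
  -4 -> 1 -> 2 -> 6
  -28 -> -23 -> -22 -> -18
  16 -> 21 -> 22 -> 26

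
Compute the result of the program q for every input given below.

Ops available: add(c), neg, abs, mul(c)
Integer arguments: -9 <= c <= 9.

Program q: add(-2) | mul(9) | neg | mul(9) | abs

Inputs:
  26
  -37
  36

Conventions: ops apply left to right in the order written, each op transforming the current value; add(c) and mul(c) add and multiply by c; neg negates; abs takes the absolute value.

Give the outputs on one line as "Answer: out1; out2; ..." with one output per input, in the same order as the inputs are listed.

Execution, op by op:
  26 -> 24 -> 216 -> -216 -> -1944 -> 1944
  -37 -> -39 -> -351 -> 351 -> 3159 -> 3159
  36 -> 34 -> 306 -> -306 -> -2754 -> 2754

1944; 3159; 2754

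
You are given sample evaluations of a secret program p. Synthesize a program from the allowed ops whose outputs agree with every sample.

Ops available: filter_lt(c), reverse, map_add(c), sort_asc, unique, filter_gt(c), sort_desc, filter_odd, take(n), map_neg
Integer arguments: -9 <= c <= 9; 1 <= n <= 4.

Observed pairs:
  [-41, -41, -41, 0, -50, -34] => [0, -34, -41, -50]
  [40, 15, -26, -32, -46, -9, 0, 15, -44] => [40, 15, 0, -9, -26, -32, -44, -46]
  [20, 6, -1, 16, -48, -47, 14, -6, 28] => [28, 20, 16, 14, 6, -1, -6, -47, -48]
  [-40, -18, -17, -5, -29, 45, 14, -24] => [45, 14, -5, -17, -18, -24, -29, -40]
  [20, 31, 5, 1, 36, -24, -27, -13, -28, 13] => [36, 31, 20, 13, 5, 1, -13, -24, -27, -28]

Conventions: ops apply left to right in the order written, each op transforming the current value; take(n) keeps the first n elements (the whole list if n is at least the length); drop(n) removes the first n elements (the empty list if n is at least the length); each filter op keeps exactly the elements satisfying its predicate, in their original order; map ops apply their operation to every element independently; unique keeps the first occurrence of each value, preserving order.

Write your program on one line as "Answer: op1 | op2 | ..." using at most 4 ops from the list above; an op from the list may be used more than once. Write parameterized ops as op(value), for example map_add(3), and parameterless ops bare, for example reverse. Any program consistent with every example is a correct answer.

sort_desc | reverse | unique | reverse

Check, running the answer program on each example:
  [-41, -41, -41, 0, -50, -34] -> [0, -34, -41, -41, -41, -50] -> [-50, -41, -41, -41, -34, 0] -> [-50, -41, -34, 0] -> [0, -34, -41, -50]
  [40, 15, -26, -32, -46, -9, 0, 15, -44] -> [40, 15, 15, 0, -9, -26, -32, -44, -46] -> [-46, -44, -32, -26, -9, 0, 15, 15, 40] -> [-46, -44, -32, -26, -9, 0, 15, 40] -> [40, 15, 0, -9, -26, -32, -44, -46]
  [20, 6, -1, 16, -48, -47, 14, -6, 28] -> [28, 20, 16, 14, 6, -1, -6, -47, -48] -> [-48, -47, -6, -1, 6, 14, 16, 20, 28] -> [-48, -47, -6, -1, 6, 14, 16, 20, 28] -> [28, 20, 16, 14, 6, -1, -6, -47, -48]
  [-40, -18, -17, -5, -29, 45, 14, -24] -> [45, 14, -5, -17, -18, -24, -29, -40] -> [-40, -29, -24, -18, -17, -5, 14, 45] -> [-40, -29, -24, -18, -17, -5, 14, 45] -> [45, 14, -5, -17, -18, -24, -29, -40]
  [20, 31, 5, 1, 36, -24, -27, -13, -28, 13] -> [36, 31, 20, 13, 5, 1, -13, -24, -27, -28] -> [-28, -27, -24, -13, 1, 5, 13, 20, 31, 36] -> [-28, -27, -24, -13, 1, 5, 13, 20, 31, 36] -> [36, 31, 20, 13, 5, 1, -13, -24, -27, -28]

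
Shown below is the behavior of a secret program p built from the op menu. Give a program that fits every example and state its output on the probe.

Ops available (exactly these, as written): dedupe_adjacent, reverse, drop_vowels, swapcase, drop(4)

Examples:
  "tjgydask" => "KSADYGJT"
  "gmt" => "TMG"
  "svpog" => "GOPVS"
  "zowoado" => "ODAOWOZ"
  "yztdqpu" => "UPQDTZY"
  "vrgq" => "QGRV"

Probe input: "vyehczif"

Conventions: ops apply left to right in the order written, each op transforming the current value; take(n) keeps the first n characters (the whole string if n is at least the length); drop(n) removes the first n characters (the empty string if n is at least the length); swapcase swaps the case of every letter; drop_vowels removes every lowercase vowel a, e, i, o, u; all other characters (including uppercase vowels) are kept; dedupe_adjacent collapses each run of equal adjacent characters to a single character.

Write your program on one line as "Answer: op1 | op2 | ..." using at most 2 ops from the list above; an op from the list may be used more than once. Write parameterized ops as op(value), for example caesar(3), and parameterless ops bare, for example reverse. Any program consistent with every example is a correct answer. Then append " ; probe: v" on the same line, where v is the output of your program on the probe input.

swapcase | reverse ; probe: "FIZCHEYV"

Check, running the answer program on each example:
  "tjgydask" -> "TJGYDASK" -> "KSADYGJT"
  "gmt" -> "GMT" -> "TMG"
  "svpog" -> "SVPOG" -> "GOPVS"
  "zowoado" -> "ZOWOADO" -> "ODAOWOZ"
  "yztdqpu" -> "YZTDQPU" -> "UPQDTZY"
  "vrgq" -> "VRGQ" -> "QGRV"
  probe: "vyehczif" -> "VYEHCZIF" -> "FIZCHEYV"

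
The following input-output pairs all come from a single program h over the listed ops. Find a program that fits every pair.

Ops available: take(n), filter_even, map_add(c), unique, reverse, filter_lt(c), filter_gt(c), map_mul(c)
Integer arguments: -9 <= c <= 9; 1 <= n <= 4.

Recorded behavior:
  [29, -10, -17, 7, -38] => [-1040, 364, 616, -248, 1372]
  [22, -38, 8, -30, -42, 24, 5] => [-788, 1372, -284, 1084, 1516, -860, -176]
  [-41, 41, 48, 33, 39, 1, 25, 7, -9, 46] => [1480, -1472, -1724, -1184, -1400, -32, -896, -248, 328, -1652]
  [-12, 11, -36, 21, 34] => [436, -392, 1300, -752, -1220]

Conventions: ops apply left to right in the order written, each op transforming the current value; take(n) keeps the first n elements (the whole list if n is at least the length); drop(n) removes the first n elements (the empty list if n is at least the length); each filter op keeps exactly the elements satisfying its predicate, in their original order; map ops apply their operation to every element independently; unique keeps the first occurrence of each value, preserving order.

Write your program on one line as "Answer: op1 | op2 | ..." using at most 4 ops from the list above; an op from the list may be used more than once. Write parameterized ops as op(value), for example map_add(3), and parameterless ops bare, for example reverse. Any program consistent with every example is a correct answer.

map_mul(-9) | map_mul(4) | map_add(4)

Check, running the answer program on each example:
  [29, -10, -17, 7, -38] -> [-261, 90, 153, -63, 342] -> [-1044, 360, 612, -252, 1368] -> [-1040, 364, 616, -248, 1372]
  [22, -38, 8, -30, -42, 24, 5] -> [-198, 342, -72, 270, 378, -216, -45] -> [-792, 1368, -288, 1080, 1512, -864, -180] -> [-788, 1372, -284, 1084, 1516, -860, -176]
  [-41, 41, 48, 33, 39, 1, 25, 7, -9, 46] -> [369, -369, -432, -297, -351, -9, -225, -63, 81, -414] -> [1476, -1476, -1728, -1188, -1404, -36, -900, -252, 324, -1656] -> [1480, -1472, -1724, -1184, -1400, -32, -896, -248, 328, -1652]
  [-12, 11, -36, 21, 34] -> [108, -99, 324, -189, -306] -> [432, -396, 1296, -756, -1224] -> [436, -392, 1300, -752, -1220]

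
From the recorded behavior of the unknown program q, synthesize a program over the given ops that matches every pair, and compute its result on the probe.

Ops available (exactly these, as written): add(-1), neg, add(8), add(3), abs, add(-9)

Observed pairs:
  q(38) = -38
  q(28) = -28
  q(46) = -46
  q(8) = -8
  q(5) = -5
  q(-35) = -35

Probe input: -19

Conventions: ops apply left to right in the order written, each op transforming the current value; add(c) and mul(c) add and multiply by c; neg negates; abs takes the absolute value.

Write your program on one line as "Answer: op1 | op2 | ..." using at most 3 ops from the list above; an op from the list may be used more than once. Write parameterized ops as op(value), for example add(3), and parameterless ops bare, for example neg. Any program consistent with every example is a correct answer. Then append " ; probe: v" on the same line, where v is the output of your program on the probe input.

abs | neg ; probe: -19

Check, running the answer program on each example:
  38 -> 38 -> -38
  28 -> 28 -> -28
  46 -> 46 -> -46
  8 -> 8 -> -8
  5 -> 5 -> -5
  -35 -> 35 -> -35
  probe: -19 -> 19 -> -19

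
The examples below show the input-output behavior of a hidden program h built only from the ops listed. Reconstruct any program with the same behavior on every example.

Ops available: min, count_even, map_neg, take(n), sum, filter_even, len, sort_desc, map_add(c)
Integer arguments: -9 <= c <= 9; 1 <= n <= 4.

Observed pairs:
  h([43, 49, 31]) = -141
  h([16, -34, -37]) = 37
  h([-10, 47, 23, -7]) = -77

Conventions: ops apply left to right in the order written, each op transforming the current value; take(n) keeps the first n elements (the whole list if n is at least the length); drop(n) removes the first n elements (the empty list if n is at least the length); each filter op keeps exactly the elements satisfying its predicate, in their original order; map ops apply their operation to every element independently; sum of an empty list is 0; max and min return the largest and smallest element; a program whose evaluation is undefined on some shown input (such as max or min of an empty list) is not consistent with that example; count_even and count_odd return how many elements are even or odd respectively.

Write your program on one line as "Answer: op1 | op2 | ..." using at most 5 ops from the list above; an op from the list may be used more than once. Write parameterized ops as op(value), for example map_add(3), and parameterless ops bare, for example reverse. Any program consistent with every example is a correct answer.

map_neg | map_add(-6) | sort_desc | sum

Check, running the answer program on each example:
  [43, 49, 31] -> [-43, -49, -31] -> [-49, -55, -37] -> [-37, -49, -55] -> -141
  [16, -34, -37] -> [-16, 34, 37] -> [-22, 28, 31] -> [31, 28, -22] -> 37
  [-10, 47, 23, -7] -> [10, -47, -23, 7] -> [4, -53, -29, 1] -> [4, 1, -29, -53] -> -77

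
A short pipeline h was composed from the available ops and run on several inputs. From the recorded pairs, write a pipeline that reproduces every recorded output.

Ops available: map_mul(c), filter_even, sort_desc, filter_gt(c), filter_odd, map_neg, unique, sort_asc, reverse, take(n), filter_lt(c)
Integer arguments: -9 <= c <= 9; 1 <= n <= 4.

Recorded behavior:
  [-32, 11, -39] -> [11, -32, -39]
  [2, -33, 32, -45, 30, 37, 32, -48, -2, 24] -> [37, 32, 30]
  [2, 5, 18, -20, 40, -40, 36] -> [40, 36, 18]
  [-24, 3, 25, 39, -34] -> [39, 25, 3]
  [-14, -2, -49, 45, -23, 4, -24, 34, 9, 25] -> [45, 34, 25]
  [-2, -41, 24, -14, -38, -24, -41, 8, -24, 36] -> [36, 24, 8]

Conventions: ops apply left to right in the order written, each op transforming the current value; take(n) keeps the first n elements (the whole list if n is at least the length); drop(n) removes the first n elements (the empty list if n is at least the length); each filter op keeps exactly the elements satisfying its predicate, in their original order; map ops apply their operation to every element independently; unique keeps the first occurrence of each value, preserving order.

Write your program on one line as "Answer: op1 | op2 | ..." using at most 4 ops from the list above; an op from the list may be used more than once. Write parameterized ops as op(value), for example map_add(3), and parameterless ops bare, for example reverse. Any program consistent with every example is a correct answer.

reverse | unique | sort_desc | take(3)

Check, running the answer program on each example:
  [-32, 11, -39] -> [-39, 11, -32] -> [-39, 11, -32] -> [11, -32, -39] -> [11, -32, -39]
  [2, -33, 32, -45, 30, 37, 32, -48, -2, 24] -> [24, -2, -48, 32, 37, 30, -45, 32, -33, 2] -> [24, -2, -48, 32, 37, 30, -45, -33, 2] -> [37, 32, 30, 24, 2, -2, -33, -45, -48] -> [37, 32, 30]
  [2, 5, 18, -20, 40, -40, 36] -> [36, -40, 40, -20, 18, 5, 2] -> [36, -40, 40, -20, 18, 5, 2] -> [40, 36, 18, 5, 2, -20, -40] -> [40, 36, 18]
  [-24, 3, 25, 39, -34] -> [-34, 39, 25, 3, -24] -> [-34, 39, 25, 3, -24] -> [39, 25, 3, -24, -34] -> [39, 25, 3]
  [-14, -2, -49, 45, -23, 4, -24, 34, 9, 25] -> [25, 9, 34, -24, 4, -23, 45, -49, -2, -14] -> [25, 9, 34, -24, 4, -23, 45, -49, -2, -14] -> [45, 34, 25, 9, 4, -2, -14, -23, -24, -49] -> [45, 34, 25]
  [-2, -41, 24, -14, -38, -24, -41, 8, -24, 36] -> [36, -24, 8, -41, -24, -38, -14, 24, -41, -2] -> [36, -24, 8, -41, -38, -14, 24, -2] -> [36, 24, 8, -2, -14, -24, -38, -41] -> [36, 24, 8]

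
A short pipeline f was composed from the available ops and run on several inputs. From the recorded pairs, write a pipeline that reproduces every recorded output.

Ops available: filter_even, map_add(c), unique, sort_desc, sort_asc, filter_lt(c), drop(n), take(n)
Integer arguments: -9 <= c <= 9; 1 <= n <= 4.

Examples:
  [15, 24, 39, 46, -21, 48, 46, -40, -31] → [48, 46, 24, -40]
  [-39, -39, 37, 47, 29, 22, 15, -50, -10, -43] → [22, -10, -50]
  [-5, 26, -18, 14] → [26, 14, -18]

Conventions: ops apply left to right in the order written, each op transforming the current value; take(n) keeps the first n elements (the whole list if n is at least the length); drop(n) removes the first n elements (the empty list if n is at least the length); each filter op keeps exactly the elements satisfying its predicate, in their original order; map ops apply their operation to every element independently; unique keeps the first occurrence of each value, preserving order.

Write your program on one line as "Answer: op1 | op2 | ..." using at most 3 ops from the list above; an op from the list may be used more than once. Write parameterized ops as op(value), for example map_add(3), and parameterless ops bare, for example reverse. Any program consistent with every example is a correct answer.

filter_even | sort_desc | unique

Check, running the answer program on each example:
  [15, 24, 39, 46, -21, 48, 46, -40, -31] -> [24, 46, 48, 46, -40] -> [48, 46, 46, 24, -40] -> [48, 46, 24, -40]
  [-39, -39, 37, 47, 29, 22, 15, -50, -10, -43] -> [22, -50, -10] -> [22, -10, -50] -> [22, -10, -50]
  [-5, 26, -18, 14] -> [26, -18, 14] -> [26, 14, -18] -> [26, 14, -18]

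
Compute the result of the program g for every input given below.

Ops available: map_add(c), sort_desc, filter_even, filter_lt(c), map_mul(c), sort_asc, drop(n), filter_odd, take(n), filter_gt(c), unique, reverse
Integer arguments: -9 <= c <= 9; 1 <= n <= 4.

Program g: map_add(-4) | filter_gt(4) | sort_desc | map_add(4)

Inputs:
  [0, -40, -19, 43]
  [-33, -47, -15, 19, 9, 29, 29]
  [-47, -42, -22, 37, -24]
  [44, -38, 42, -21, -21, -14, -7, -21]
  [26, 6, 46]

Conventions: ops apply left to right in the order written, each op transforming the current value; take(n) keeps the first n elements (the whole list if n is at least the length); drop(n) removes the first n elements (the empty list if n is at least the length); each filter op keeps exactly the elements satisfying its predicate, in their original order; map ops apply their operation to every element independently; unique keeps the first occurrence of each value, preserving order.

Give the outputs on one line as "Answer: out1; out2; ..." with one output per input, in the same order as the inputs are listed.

Execution, op by op:
  [0, -40, -19, 43] -> [-4, -44, -23, 39] -> [39] -> [39] -> [43]
  [-33, -47, -15, 19, 9, 29, 29] -> [-37, -51, -19, 15, 5, 25, 25] -> [15, 5, 25, 25] -> [25, 25, 15, 5] -> [29, 29, 19, 9]
  [-47, -42, -22, 37, -24] -> [-51, -46, -26, 33, -28] -> [33] -> [33] -> [37]
  [44, -38, 42, -21, -21, -14, -7, -21] -> [40, -42, 38, -25, -25, -18, -11, -25] -> [40, 38] -> [40, 38] -> [44, 42]
  [26, 6, 46] -> [22, 2, 42] -> [22, 42] -> [42, 22] -> [46, 26]

[43]; [29, 29, 19, 9]; [37]; [44, 42]; [46, 26]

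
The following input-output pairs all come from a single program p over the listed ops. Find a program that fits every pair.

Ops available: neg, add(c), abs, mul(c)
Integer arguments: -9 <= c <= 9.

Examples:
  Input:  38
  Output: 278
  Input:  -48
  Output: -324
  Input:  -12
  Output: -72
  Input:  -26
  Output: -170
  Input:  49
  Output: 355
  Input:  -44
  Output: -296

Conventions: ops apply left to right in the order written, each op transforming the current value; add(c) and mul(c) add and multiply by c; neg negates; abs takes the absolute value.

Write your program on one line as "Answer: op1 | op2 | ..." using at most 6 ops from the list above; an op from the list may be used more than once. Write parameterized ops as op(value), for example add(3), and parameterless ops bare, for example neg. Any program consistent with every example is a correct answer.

mul(7) | neg | add(-7) | neg | add(5)

Check, running the answer program on each example:
  38 -> 266 -> -266 -> -273 -> 273 -> 278
  -48 -> -336 -> 336 -> 329 -> -329 -> -324
  -12 -> -84 -> 84 -> 77 -> -77 -> -72
  -26 -> -182 -> 182 -> 175 -> -175 -> -170
  49 -> 343 -> -343 -> -350 -> 350 -> 355
  -44 -> -308 -> 308 -> 301 -> -301 -> -296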